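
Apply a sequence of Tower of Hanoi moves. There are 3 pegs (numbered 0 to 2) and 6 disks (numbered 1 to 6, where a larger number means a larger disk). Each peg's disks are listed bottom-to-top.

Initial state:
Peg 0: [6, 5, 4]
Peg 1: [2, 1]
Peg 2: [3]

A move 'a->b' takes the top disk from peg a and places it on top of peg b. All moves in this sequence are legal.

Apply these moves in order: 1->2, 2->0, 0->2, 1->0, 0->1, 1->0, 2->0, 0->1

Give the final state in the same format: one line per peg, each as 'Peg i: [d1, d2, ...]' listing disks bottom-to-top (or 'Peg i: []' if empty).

After move 1 (1->2):
Peg 0: [6, 5, 4]
Peg 1: [2]
Peg 2: [3, 1]

After move 2 (2->0):
Peg 0: [6, 5, 4, 1]
Peg 1: [2]
Peg 2: [3]

After move 3 (0->2):
Peg 0: [6, 5, 4]
Peg 1: [2]
Peg 2: [3, 1]

After move 4 (1->0):
Peg 0: [6, 5, 4, 2]
Peg 1: []
Peg 2: [3, 1]

After move 5 (0->1):
Peg 0: [6, 5, 4]
Peg 1: [2]
Peg 2: [3, 1]

After move 6 (1->0):
Peg 0: [6, 5, 4, 2]
Peg 1: []
Peg 2: [3, 1]

After move 7 (2->0):
Peg 0: [6, 5, 4, 2, 1]
Peg 1: []
Peg 2: [3]

After move 8 (0->1):
Peg 0: [6, 5, 4, 2]
Peg 1: [1]
Peg 2: [3]

Answer: Peg 0: [6, 5, 4, 2]
Peg 1: [1]
Peg 2: [3]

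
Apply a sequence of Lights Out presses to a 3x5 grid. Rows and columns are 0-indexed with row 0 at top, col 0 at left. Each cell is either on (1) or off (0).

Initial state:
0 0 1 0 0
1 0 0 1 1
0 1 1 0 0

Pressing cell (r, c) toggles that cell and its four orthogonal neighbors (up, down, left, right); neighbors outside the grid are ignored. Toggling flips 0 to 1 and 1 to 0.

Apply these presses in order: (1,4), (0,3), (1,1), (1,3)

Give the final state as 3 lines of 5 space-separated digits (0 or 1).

Answer: 0 1 0 0 0
0 1 0 0 1
0 0 1 1 1

Derivation:
After press 1 at (1,4):
0 0 1 0 1
1 0 0 0 0
0 1 1 0 1

After press 2 at (0,3):
0 0 0 1 0
1 0 0 1 0
0 1 1 0 1

After press 3 at (1,1):
0 1 0 1 0
0 1 1 1 0
0 0 1 0 1

After press 4 at (1,3):
0 1 0 0 0
0 1 0 0 1
0 0 1 1 1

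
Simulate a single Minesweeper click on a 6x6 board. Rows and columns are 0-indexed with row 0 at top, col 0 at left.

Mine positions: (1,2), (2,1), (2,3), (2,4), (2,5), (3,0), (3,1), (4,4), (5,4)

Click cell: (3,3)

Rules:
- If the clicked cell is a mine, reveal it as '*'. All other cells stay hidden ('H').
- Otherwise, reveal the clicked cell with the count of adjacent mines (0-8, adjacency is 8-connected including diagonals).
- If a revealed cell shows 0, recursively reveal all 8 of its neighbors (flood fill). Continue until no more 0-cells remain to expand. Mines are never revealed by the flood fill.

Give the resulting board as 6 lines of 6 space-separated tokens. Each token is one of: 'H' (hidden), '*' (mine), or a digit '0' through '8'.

H H H H H H
H H H H H H
H H H H H H
H H H 3 H H
H H H H H H
H H H H H H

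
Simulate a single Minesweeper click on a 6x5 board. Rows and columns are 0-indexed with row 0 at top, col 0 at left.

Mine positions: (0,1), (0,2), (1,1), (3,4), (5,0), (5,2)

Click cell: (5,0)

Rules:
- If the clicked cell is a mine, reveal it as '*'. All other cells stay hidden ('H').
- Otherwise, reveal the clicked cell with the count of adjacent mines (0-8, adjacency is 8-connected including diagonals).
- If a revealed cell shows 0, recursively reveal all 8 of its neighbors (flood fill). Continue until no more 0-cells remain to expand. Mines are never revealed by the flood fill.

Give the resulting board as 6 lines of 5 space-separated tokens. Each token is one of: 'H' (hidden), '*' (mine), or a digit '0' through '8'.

H H H H H
H H H H H
H H H H H
H H H H H
H H H H H
* H H H H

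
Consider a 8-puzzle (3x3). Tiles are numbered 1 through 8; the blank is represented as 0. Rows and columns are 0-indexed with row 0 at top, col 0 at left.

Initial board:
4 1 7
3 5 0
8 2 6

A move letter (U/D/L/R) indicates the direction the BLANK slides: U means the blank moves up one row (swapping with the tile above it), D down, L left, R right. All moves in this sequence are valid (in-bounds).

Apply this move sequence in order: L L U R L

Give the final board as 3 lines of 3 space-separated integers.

After move 1 (L):
4 1 7
3 0 5
8 2 6

After move 2 (L):
4 1 7
0 3 5
8 2 6

After move 3 (U):
0 1 7
4 3 5
8 2 6

After move 4 (R):
1 0 7
4 3 5
8 2 6

After move 5 (L):
0 1 7
4 3 5
8 2 6

Answer: 0 1 7
4 3 5
8 2 6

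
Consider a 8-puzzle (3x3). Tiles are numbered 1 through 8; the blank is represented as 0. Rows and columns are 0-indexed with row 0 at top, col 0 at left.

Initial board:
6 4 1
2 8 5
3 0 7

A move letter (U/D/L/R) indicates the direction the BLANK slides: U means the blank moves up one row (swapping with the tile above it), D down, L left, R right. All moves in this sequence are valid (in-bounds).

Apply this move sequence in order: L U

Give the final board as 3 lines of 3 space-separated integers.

After move 1 (L):
6 4 1
2 8 5
0 3 7

After move 2 (U):
6 4 1
0 8 5
2 3 7

Answer: 6 4 1
0 8 5
2 3 7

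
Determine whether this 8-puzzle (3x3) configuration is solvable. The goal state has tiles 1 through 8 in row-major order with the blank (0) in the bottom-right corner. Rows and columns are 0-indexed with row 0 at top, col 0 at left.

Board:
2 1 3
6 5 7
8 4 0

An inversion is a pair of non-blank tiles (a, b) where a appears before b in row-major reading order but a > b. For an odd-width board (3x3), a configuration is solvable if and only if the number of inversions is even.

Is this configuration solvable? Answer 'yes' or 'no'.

Answer: yes

Derivation:
Inversions (pairs i<j in row-major order where tile[i] > tile[j] > 0): 6
6 is even, so the puzzle is solvable.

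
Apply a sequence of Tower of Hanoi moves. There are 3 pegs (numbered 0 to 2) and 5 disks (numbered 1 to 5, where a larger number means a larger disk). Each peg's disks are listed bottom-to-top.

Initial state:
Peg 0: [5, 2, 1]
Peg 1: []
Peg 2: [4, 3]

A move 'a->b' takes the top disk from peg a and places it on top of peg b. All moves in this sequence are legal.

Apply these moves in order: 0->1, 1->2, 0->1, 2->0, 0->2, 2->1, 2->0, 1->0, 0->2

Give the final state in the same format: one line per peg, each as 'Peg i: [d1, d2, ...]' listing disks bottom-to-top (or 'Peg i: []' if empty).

Answer: Peg 0: [5, 3]
Peg 1: [2]
Peg 2: [4, 1]

Derivation:
After move 1 (0->1):
Peg 0: [5, 2]
Peg 1: [1]
Peg 2: [4, 3]

After move 2 (1->2):
Peg 0: [5, 2]
Peg 1: []
Peg 2: [4, 3, 1]

After move 3 (0->1):
Peg 0: [5]
Peg 1: [2]
Peg 2: [4, 3, 1]

After move 4 (2->0):
Peg 0: [5, 1]
Peg 1: [2]
Peg 2: [4, 3]

After move 5 (0->2):
Peg 0: [5]
Peg 1: [2]
Peg 2: [4, 3, 1]

After move 6 (2->1):
Peg 0: [5]
Peg 1: [2, 1]
Peg 2: [4, 3]

After move 7 (2->0):
Peg 0: [5, 3]
Peg 1: [2, 1]
Peg 2: [4]

After move 8 (1->0):
Peg 0: [5, 3, 1]
Peg 1: [2]
Peg 2: [4]

After move 9 (0->2):
Peg 0: [5, 3]
Peg 1: [2]
Peg 2: [4, 1]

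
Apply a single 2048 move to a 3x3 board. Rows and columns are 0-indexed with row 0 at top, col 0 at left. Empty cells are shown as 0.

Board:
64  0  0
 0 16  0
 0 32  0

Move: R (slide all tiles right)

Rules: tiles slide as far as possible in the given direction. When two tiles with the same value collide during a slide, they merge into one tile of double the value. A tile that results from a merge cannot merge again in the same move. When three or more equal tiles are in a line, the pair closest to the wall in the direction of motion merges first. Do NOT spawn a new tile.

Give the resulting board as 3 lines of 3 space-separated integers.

Slide right:
row 0: [64, 0, 0] -> [0, 0, 64]
row 1: [0, 16, 0] -> [0, 0, 16]
row 2: [0, 32, 0] -> [0, 0, 32]

Answer:  0  0 64
 0  0 16
 0  0 32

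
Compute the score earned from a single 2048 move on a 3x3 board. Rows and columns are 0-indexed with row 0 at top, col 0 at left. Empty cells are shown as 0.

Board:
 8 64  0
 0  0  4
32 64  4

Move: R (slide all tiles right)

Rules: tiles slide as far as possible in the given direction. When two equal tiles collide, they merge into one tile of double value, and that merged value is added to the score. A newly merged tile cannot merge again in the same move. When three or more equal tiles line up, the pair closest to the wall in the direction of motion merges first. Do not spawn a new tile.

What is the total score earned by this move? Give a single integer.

Slide right:
row 0: [8, 64, 0] -> [0, 8, 64]  score +0 (running 0)
row 1: [0, 0, 4] -> [0, 0, 4]  score +0 (running 0)
row 2: [32, 64, 4] -> [32, 64, 4]  score +0 (running 0)
Board after move:
 0  8 64
 0  0  4
32 64  4

Answer: 0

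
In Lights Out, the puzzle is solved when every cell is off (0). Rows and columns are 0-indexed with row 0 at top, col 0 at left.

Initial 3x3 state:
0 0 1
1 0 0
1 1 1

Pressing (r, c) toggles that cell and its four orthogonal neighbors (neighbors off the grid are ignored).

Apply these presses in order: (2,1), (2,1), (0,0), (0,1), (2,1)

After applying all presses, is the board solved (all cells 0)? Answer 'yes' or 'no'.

After press 1 at (2,1):
0 0 1
1 1 0
0 0 0

After press 2 at (2,1):
0 0 1
1 0 0
1 1 1

After press 3 at (0,0):
1 1 1
0 0 0
1 1 1

After press 4 at (0,1):
0 0 0
0 1 0
1 1 1

After press 5 at (2,1):
0 0 0
0 0 0
0 0 0

Lights still on: 0

Answer: yes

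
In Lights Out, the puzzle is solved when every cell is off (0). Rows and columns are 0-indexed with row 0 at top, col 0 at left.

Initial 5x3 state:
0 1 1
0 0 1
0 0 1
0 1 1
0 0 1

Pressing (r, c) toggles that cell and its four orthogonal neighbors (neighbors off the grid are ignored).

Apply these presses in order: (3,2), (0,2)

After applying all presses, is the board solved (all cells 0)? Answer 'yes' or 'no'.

After press 1 at (3,2):
0 1 1
0 0 1
0 0 0
0 0 0
0 0 0

After press 2 at (0,2):
0 0 0
0 0 0
0 0 0
0 0 0
0 0 0

Lights still on: 0

Answer: yes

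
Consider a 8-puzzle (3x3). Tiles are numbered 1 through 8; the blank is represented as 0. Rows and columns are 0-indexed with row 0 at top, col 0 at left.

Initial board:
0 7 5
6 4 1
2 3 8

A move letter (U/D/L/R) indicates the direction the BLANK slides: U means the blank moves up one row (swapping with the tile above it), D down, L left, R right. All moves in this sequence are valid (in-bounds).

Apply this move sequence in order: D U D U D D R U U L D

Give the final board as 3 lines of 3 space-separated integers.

After move 1 (D):
6 7 5
0 4 1
2 3 8

After move 2 (U):
0 7 5
6 4 1
2 3 8

After move 3 (D):
6 7 5
0 4 1
2 3 8

After move 4 (U):
0 7 5
6 4 1
2 3 8

After move 5 (D):
6 7 5
0 4 1
2 3 8

After move 6 (D):
6 7 5
2 4 1
0 3 8

After move 7 (R):
6 7 5
2 4 1
3 0 8

After move 8 (U):
6 7 5
2 0 1
3 4 8

After move 9 (U):
6 0 5
2 7 1
3 4 8

After move 10 (L):
0 6 5
2 7 1
3 4 8

After move 11 (D):
2 6 5
0 7 1
3 4 8

Answer: 2 6 5
0 7 1
3 4 8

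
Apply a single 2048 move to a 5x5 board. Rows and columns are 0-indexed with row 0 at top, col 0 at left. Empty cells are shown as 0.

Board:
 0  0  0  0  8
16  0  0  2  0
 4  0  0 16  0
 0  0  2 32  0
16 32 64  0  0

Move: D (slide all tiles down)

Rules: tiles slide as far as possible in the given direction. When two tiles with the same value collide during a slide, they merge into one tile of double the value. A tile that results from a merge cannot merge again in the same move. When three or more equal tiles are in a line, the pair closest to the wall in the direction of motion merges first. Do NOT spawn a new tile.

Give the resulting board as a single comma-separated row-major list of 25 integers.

Answer: 0, 0, 0, 0, 0, 0, 0, 0, 0, 0, 16, 0, 0, 2, 0, 4, 0, 2, 16, 0, 16, 32, 64, 32, 8

Derivation:
Slide down:
col 0: [0, 16, 4, 0, 16] -> [0, 0, 16, 4, 16]
col 1: [0, 0, 0, 0, 32] -> [0, 0, 0, 0, 32]
col 2: [0, 0, 0, 2, 64] -> [0, 0, 0, 2, 64]
col 3: [0, 2, 16, 32, 0] -> [0, 0, 2, 16, 32]
col 4: [8, 0, 0, 0, 0] -> [0, 0, 0, 0, 8]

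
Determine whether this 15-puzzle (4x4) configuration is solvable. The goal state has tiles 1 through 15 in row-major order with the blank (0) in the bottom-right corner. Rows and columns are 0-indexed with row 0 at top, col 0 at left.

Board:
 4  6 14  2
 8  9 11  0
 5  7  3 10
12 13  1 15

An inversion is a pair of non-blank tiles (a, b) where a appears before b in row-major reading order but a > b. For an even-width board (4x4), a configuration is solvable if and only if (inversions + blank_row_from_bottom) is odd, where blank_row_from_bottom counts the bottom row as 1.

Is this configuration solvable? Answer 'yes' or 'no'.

Inversions: 40
Blank is in row 1 (0-indexed from top), which is row 3 counting from the bottom (bottom = 1).
40 + 3 = 43, which is odd, so the puzzle is solvable.

Answer: yes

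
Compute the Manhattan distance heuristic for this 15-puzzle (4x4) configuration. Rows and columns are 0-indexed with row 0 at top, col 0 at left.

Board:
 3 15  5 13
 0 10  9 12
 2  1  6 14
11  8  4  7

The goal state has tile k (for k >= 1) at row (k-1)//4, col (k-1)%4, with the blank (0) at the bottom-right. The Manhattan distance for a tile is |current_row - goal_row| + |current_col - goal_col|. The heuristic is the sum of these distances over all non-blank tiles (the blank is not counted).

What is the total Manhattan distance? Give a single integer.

Tile 3: at (0,0), goal (0,2), distance |0-0|+|0-2| = 2
Tile 15: at (0,1), goal (3,2), distance |0-3|+|1-2| = 4
Tile 5: at (0,2), goal (1,0), distance |0-1|+|2-0| = 3
Tile 13: at (0,3), goal (3,0), distance |0-3|+|3-0| = 6
Tile 10: at (1,1), goal (2,1), distance |1-2|+|1-1| = 1
Tile 9: at (1,2), goal (2,0), distance |1-2|+|2-0| = 3
Tile 12: at (1,3), goal (2,3), distance |1-2|+|3-3| = 1
Tile 2: at (2,0), goal (0,1), distance |2-0|+|0-1| = 3
Tile 1: at (2,1), goal (0,0), distance |2-0|+|1-0| = 3
Tile 6: at (2,2), goal (1,1), distance |2-1|+|2-1| = 2
Tile 14: at (2,3), goal (3,1), distance |2-3|+|3-1| = 3
Tile 11: at (3,0), goal (2,2), distance |3-2|+|0-2| = 3
Tile 8: at (3,1), goal (1,3), distance |3-1|+|1-3| = 4
Tile 4: at (3,2), goal (0,3), distance |3-0|+|2-3| = 4
Tile 7: at (3,3), goal (1,2), distance |3-1|+|3-2| = 3
Sum: 2 + 4 + 3 + 6 + 1 + 3 + 1 + 3 + 3 + 2 + 3 + 3 + 4 + 4 + 3 = 45

Answer: 45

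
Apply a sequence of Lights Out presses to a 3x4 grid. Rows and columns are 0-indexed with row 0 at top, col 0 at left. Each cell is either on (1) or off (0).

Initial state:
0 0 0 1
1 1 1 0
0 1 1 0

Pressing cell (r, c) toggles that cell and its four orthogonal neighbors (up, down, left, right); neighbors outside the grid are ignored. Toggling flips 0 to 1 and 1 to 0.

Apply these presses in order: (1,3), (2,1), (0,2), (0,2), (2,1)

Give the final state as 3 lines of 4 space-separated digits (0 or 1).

Answer: 0 0 0 0
1 1 0 1
0 1 1 1

Derivation:
After press 1 at (1,3):
0 0 0 0
1 1 0 1
0 1 1 1

After press 2 at (2,1):
0 0 0 0
1 0 0 1
1 0 0 1

After press 3 at (0,2):
0 1 1 1
1 0 1 1
1 0 0 1

After press 4 at (0,2):
0 0 0 0
1 0 0 1
1 0 0 1

After press 5 at (2,1):
0 0 0 0
1 1 0 1
0 1 1 1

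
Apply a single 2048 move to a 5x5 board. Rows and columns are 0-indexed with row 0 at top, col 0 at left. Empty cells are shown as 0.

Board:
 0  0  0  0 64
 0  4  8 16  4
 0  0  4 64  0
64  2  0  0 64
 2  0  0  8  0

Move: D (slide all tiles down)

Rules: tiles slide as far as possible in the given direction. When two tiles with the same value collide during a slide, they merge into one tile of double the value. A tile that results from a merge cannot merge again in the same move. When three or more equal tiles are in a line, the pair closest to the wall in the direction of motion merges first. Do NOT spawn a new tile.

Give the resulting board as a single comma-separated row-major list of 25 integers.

Slide down:
col 0: [0, 0, 0, 64, 2] -> [0, 0, 0, 64, 2]
col 1: [0, 4, 0, 2, 0] -> [0, 0, 0, 4, 2]
col 2: [0, 8, 4, 0, 0] -> [0, 0, 0, 8, 4]
col 3: [0, 16, 64, 0, 8] -> [0, 0, 16, 64, 8]
col 4: [64, 4, 0, 64, 0] -> [0, 0, 64, 4, 64]

Answer: 0, 0, 0, 0, 0, 0, 0, 0, 0, 0, 0, 0, 0, 16, 64, 64, 4, 8, 64, 4, 2, 2, 4, 8, 64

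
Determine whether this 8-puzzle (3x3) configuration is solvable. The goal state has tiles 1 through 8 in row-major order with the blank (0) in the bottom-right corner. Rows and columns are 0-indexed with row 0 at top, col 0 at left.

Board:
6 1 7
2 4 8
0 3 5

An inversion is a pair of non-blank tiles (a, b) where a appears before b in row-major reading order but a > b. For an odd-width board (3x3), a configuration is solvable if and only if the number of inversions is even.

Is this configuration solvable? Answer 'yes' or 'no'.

Inversions (pairs i<j in row-major order where tile[i] > tile[j] > 0): 12
12 is even, so the puzzle is solvable.

Answer: yes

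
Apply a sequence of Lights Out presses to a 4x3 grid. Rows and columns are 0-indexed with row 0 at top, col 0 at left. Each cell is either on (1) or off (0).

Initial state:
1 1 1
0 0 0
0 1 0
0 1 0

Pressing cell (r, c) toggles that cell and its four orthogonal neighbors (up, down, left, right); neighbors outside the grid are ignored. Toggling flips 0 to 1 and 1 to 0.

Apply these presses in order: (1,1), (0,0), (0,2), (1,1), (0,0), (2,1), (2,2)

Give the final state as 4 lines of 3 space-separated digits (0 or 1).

Answer: 1 0 0
0 1 0
1 1 0
0 0 1

Derivation:
After press 1 at (1,1):
1 0 1
1 1 1
0 0 0
0 1 0

After press 2 at (0,0):
0 1 1
0 1 1
0 0 0
0 1 0

After press 3 at (0,2):
0 0 0
0 1 0
0 0 0
0 1 0

After press 4 at (1,1):
0 1 0
1 0 1
0 1 0
0 1 0

After press 5 at (0,0):
1 0 0
0 0 1
0 1 0
0 1 0

After press 6 at (2,1):
1 0 0
0 1 1
1 0 1
0 0 0

After press 7 at (2,2):
1 0 0
0 1 0
1 1 0
0 0 1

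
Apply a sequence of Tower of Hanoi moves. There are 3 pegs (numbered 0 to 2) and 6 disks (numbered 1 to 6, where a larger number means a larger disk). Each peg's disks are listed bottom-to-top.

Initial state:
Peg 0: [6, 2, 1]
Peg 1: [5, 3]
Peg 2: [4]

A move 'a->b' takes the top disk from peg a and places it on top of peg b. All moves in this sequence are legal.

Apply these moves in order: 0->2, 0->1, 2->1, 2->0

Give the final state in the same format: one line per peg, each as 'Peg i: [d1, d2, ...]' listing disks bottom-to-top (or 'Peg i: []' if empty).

Answer: Peg 0: [6, 4]
Peg 1: [5, 3, 2, 1]
Peg 2: []

Derivation:
After move 1 (0->2):
Peg 0: [6, 2]
Peg 1: [5, 3]
Peg 2: [4, 1]

After move 2 (0->1):
Peg 0: [6]
Peg 1: [5, 3, 2]
Peg 2: [4, 1]

After move 3 (2->1):
Peg 0: [6]
Peg 1: [5, 3, 2, 1]
Peg 2: [4]

After move 4 (2->0):
Peg 0: [6, 4]
Peg 1: [5, 3, 2, 1]
Peg 2: []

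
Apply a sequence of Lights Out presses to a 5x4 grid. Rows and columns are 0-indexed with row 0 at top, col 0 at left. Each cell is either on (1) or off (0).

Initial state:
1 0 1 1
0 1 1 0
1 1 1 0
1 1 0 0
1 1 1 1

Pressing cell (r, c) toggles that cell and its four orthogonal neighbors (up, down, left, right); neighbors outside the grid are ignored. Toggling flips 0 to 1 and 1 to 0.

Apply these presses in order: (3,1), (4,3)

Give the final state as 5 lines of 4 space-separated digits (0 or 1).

After press 1 at (3,1):
1 0 1 1
0 1 1 0
1 0 1 0
0 0 1 0
1 0 1 1

After press 2 at (4,3):
1 0 1 1
0 1 1 0
1 0 1 0
0 0 1 1
1 0 0 0

Answer: 1 0 1 1
0 1 1 0
1 0 1 0
0 0 1 1
1 0 0 0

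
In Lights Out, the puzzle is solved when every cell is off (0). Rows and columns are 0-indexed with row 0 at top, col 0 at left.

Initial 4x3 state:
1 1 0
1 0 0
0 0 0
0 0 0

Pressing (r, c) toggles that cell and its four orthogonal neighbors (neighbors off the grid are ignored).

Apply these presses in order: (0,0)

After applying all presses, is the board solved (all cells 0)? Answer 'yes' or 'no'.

After press 1 at (0,0):
0 0 0
0 0 0
0 0 0
0 0 0

Lights still on: 0

Answer: yes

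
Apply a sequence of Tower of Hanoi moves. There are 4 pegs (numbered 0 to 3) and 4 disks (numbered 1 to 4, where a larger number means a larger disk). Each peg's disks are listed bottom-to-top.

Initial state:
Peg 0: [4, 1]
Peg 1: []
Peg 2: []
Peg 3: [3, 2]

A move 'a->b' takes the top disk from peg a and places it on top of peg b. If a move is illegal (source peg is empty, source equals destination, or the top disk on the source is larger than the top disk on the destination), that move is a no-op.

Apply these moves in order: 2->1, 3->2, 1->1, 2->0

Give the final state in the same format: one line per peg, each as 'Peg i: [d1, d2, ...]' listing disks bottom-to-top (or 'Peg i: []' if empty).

Answer: Peg 0: [4, 1]
Peg 1: []
Peg 2: [2]
Peg 3: [3]

Derivation:
After move 1 (2->1):
Peg 0: [4, 1]
Peg 1: []
Peg 2: []
Peg 3: [3, 2]

After move 2 (3->2):
Peg 0: [4, 1]
Peg 1: []
Peg 2: [2]
Peg 3: [3]

After move 3 (1->1):
Peg 0: [4, 1]
Peg 1: []
Peg 2: [2]
Peg 3: [3]

After move 4 (2->0):
Peg 0: [4, 1]
Peg 1: []
Peg 2: [2]
Peg 3: [3]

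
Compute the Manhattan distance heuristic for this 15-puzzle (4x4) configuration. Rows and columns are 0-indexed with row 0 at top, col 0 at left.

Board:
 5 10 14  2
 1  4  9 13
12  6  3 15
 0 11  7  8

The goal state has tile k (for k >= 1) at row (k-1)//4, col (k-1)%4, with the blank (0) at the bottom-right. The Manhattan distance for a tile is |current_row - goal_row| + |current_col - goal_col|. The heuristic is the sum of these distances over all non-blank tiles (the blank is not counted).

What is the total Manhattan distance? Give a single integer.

Tile 5: at (0,0), goal (1,0), distance |0-1|+|0-0| = 1
Tile 10: at (0,1), goal (2,1), distance |0-2|+|1-1| = 2
Tile 14: at (0,2), goal (3,1), distance |0-3|+|2-1| = 4
Tile 2: at (0,3), goal (0,1), distance |0-0|+|3-1| = 2
Tile 1: at (1,0), goal (0,0), distance |1-0|+|0-0| = 1
Tile 4: at (1,1), goal (0,3), distance |1-0|+|1-3| = 3
Tile 9: at (1,2), goal (2,0), distance |1-2|+|2-0| = 3
Tile 13: at (1,3), goal (3,0), distance |1-3|+|3-0| = 5
Tile 12: at (2,0), goal (2,3), distance |2-2|+|0-3| = 3
Tile 6: at (2,1), goal (1,1), distance |2-1|+|1-1| = 1
Tile 3: at (2,2), goal (0,2), distance |2-0|+|2-2| = 2
Tile 15: at (2,3), goal (3,2), distance |2-3|+|3-2| = 2
Tile 11: at (3,1), goal (2,2), distance |3-2|+|1-2| = 2
Tile 7: at (3,2), goal (1,2), distance |3-1|+|2-2| = 2
Tile 8: at (3,3), goal (1,3), distance |3-1|+|3-3| = 2
Sum: 1 + 2 + 4 + 2 + 1 + 3 + 3 + 5 + 3 + 1 + 2 + 2 + 2 + 2 + 2 = 35

Answer: 35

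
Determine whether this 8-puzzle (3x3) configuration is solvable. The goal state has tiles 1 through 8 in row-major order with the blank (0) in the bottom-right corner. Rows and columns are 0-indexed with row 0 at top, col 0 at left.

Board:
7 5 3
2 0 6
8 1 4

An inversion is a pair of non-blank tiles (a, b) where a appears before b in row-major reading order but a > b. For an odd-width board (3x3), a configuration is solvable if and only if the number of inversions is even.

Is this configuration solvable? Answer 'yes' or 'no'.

Inversions (pairs i<j in row-major order where tile[i] > tile[j] > 0): 17
17 is odd, so the puzzle is not solvable.

Answer: no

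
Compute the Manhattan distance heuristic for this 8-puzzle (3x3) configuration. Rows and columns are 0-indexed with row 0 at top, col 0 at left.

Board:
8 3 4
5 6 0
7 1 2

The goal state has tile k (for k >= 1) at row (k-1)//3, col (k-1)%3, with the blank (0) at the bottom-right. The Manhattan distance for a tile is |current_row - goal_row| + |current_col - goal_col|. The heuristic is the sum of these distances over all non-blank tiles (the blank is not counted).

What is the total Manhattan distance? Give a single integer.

Tile 8: (0,0)->(2,1) = 3
Tile 3: (0,1)->(0,2) = 1
Tile 4: (0,2)->(1,0) = 3
Tile 5: (1,0)->(1,1) = 1
Tile 6: (1,1)->(1,2) = 1
Tile 7: (2,0)->(2,0) = 0
Tile 1: (2,1)->(0,0) = 3
Tile 2: (2,2)->(0,1) = 3
Sum: 3 + 1 + 3 + 1 + 1 + 0 + 3 + 3 = 15

Answer: 15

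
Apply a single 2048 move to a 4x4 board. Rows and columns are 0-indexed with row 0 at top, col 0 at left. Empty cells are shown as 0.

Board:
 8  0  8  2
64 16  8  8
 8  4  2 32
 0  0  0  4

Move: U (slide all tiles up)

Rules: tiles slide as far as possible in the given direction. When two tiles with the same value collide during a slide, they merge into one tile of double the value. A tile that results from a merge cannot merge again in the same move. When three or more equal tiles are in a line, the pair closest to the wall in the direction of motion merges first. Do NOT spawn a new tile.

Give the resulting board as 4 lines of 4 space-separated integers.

Answer:  8 16 16  2
64  4  2  8
 8  0  0 32
 0  0  0  4

Derivation:
Slide up:
col 0: [8, 64, 8, 0] -> [8, 64, 8, 0]
col 1: [0, 16, 4, 0] -> [16, 4, 0, 0]
col 2: [8, 8, 2, 0] -> [16, 2, 0, 0]
col 3: [2, 8, 32, 4] -> [2, 8, 32, 4]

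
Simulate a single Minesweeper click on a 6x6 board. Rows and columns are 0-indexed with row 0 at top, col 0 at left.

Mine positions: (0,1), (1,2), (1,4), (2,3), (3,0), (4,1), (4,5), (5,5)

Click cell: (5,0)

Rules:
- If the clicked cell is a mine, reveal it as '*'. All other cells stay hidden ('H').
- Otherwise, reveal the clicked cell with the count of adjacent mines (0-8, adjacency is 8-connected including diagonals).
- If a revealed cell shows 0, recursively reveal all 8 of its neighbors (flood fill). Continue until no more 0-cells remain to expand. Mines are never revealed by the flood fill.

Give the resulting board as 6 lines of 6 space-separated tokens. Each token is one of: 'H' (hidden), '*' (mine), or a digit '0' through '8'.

H H H H H H
H H H H H H
H H H H H H
H H H H H H
H H H H H H
1 H H H H H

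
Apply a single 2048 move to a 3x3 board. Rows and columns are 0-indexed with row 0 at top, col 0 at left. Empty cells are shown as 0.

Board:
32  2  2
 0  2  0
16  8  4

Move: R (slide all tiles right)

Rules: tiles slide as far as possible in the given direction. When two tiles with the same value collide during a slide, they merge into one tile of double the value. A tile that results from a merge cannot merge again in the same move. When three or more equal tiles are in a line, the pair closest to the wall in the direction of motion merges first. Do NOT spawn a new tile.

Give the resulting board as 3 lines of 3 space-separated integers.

Answer:  0 32  4
 0  0  2
16  8  4

Derivation:
Slide right:
row 0: [32, 2, 2] -> [0, 32, 4]
row 1: [0, 2, 0] -> [0, 0, 2]
row 2: [16, 8, 4] -> [16, 8, 4]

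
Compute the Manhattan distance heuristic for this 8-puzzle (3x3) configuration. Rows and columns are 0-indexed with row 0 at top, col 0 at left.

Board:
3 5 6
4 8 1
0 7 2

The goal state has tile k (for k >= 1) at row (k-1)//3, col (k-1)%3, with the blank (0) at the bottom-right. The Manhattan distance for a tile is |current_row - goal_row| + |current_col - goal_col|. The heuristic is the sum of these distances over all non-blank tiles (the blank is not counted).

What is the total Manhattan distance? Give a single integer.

Tile 3: at (0,0), goal (0,2), distance |0-0|+|0-2| = 2
Tile 5: at (0,1), goal (1,1), distance |0-1|+|1-1| = 1
Tile 6: at (0,2), goal (1,2), distance |0-1|+|2-2| = 1
Tile 4: at (1,0), goal (1,0), distance |1-1|+|0-0| = 0
Tile 8: at (1,1), goal (2,1), distance |1-2|+|1-1| = 1
Tile 1: at (1,2), goal (0,0), distance |1-0|+|2-0| = 3
Tile 7: at (2,1), goal (2,0), distance |2-2|+|1-0| = 1
Tile 2: at (2,2), goal (0,1), distance |2-0|+|2-1| = 3
Sum: 2 + 1 + 1 + 0 + 1 + 3 + 1 + 3 = 12

Answer: 12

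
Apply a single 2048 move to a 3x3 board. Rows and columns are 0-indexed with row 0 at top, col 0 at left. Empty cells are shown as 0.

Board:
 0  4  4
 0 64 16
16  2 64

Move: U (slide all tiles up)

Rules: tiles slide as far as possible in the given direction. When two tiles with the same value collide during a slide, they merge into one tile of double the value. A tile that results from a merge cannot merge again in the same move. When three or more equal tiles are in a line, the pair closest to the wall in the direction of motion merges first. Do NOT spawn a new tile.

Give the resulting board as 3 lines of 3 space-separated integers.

Answer: 16  4  4
 0 64 16
 0  2 64

Derivation:
Slide up:
col 0: [0, 0, 16] -> [16, 0, 0]
col 1: [4, 64, 2] -> [4, 64, 2]
col 2: [4, 16, 64] -> [4, 16, 64]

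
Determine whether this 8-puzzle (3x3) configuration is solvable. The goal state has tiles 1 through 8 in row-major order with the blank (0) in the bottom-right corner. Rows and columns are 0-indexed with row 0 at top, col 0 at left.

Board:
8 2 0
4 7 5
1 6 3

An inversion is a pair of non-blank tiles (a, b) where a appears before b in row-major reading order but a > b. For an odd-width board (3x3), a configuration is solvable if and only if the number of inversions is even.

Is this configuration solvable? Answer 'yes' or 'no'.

Inversions (pairs i<j in row-major order where tile[i] > tile[j] > 0): 17
17 is odd, so the puzzle is not solvable.

Answer: no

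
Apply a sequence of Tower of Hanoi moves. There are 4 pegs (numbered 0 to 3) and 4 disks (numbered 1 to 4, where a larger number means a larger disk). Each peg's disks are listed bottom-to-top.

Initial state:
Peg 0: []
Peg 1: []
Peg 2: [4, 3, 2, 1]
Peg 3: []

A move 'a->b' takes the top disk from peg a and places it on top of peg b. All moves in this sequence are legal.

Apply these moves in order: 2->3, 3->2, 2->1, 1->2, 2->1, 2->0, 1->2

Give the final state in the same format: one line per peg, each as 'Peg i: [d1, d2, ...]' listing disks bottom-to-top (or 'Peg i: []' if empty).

Answer: Peg 0: [2]
Peg 1: []
Peg 2: [4, 3, 1]
Peg 3: []

Derivation:
After move 1 (2->3):
Peg 0: []
Peg 1: []
Peg 2: [4, 3, 2]
Peg 3: [1]

After move 2 (3->2):
Peg 0: []
Peg 1: []
Peg 2: [4, 3, 2, 1]
Peg 3: []

After move 3 (2->1):
Peg 0: []
Peg 1: [1]
Peg 2: [4, 3, 2]
Peg 3: []

After move 4 (1->2):
Peg 0: []
Peg 1: []
Peg 2: [4, 3, 2, 1]
Peg 3: []

After move 5 (2->1):
Peg 0: []
Peg 1: [1]
Peg 2: [4, 3, 2]
Peg 3: []

After move 6 (2->0):
Peg 0: [2]
Peg 1: [1]
Peg 2: [4, 3]
Peg 3: []

After move 7 (1->2):
Peg 0: [2]
Peg 1: []
Peg 2: [4, 3, 1]
Peg 3: []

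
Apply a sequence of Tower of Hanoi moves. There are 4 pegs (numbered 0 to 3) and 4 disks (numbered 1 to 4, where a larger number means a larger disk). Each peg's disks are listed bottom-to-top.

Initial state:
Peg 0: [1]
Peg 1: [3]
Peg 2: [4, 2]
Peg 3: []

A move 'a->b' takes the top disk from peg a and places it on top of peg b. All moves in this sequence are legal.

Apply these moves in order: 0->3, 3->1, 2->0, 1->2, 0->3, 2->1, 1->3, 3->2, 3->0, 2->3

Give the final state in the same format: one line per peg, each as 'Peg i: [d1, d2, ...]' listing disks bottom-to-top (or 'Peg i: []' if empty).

Answer: Peg 0: [2]
Peg 1: [3]
Peg 2: [4]
Peg 3: [1]

Derivation:
After move 1 (0->3):
Peg 0: []
Peg 1: [3]
Peg 2: [4, 2]
Peg 3: [1]

After move 2 (3->1):
Peg 0: []
Peg 1: [3, 1]
Peg 2: [4, 2]
Peg 3: []

After move 3 (2->0):
Peg 0: [2]
Peg 1: [3, 1]
Peg 2: [4]
Peg 3: []

After move 4 (1->2):
Peg 0: [2]
Peg 1: [3]
Peg 2: [4, 1]
Peg 3: []

After move 5 (0->3):
Peg 0: []
Peg 1: [3]
Peg 2: [4, 1]
Peg 3: [2]

After move 6 (2->1):
Peg 0: []
Peg 1: [3, 1]
Peg 2: [4]
Peg 3: [2]

After move 7 (1->3):
Peg 0: []
Peg 1: [3]
Peg 2: [4]
Peg 3: [2, 1]

After move 8 (3->2):
Peg 0: []
Peg 1: [3]
Peg 2: [4, 1]
Peg 3: [2]

After move 9 (3->0):
Peg 0: [2]
Peg 1: [3]
Peg 2: [4, 1]
Peg 3: []

After move 10 (2->3):
Peg 0: [2]
Peg 1: [3]
Peg 2: [4]
Peg 3: [1]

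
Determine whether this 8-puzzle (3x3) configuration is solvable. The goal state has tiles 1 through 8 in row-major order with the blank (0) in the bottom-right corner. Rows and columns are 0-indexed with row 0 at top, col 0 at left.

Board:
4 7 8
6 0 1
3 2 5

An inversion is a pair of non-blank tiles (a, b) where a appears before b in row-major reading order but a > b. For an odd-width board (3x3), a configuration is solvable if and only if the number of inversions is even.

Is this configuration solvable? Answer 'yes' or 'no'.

Inversions (pairs i<j in row-major order where tile[i] > tile[j] > 0): 18
18 is even, so the puzzle is solvable.

Answer: yes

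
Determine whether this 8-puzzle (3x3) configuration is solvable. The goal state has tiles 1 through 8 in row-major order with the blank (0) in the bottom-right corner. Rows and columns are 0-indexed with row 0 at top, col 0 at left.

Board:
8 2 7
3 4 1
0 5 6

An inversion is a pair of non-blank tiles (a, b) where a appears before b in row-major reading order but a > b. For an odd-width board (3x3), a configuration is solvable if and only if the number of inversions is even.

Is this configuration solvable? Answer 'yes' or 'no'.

Inversions (pairs i<j in row-major order where tile[i] > tile[j] > 0): 15
15 is odd, so the puzzle is not solvable.

Answer: no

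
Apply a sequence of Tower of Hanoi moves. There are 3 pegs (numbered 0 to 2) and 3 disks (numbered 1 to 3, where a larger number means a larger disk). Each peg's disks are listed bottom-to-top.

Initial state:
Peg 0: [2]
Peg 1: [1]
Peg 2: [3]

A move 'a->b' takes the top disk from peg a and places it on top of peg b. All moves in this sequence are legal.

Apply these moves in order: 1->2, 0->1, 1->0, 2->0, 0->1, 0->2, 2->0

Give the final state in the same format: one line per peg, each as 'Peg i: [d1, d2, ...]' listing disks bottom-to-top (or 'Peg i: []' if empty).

Answer: Peg 0: [2]
Peg 1: [1]
Peg 2: [3]

Derivation:
After move 1 (1->2):
Peg 0: [2]
Peg 1: []
Peg 2: [3, 1]

After move 2 (0->1):
Peg 0: []
Peg 1: [2]
Peg 2: [3, 1]

After move 3 (1->0):
Peg 0: [2]
Peg 1: []
Peg 2: [3, 1]

After move 4 (2->0):
Peg 0: [2, 1]
Peg 1: []
Peg 2: [3]

After move 5 (0->1):
Peg 0: [2]
Peg 1: [1]
Peg 2: [3]

After move 6 (0->2):
Peg 0: []
Peg 1: [1]
Peg 2: [3, 2]

After move 7 (2->0):
Peg 0: [2]
Peg 1: [1]
Peg 2: [3]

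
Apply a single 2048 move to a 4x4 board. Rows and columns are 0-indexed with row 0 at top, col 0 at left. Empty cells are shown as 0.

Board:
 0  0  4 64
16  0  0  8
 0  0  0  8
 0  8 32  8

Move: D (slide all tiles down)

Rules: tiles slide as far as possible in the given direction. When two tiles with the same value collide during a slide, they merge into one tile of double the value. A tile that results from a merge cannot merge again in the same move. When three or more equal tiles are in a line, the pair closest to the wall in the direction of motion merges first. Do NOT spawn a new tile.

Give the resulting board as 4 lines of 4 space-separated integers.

Answer:  0  0  0  0
 0  0  0 64
 0  0  4  8
16  8 32 16

Derivation:
Slide down:
col 0: [0, 16, 0, 0] -> [0, 0, 0, 16]
col 1: [0, 0, 0, 8] -> [0, 0, 0, 8]
col 2: [4, 0, 0, 32] -> [0, 0, 4, 32]
col 3: [64, 8, 8, 8] -> [0, 64, 8, 16]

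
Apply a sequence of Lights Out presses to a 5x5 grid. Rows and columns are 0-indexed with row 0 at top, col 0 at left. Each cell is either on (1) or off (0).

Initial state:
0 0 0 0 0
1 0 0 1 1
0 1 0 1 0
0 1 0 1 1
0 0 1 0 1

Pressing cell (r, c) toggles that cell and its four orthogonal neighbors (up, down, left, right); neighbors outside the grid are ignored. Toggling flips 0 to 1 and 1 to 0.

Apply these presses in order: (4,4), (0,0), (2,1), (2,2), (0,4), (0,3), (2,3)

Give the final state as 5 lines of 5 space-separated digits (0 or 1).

Answer: 1 1 1 0 0
0 1 1 1 0
1 1 1 1 1
0 0 1 0 0
0 0 1 1 0

Derivation:
After press 1 at (4,4):
0 0 0 0 0
1 0 0 1 1
0 1 0 1 0
0 1 0 1 0
0 0 1 1 0

After press 2 at (0,0):
1 1 0 0 0
0 0 0 1 1
0 1 0 1 0
0 1 0 1 0
0 0 1 1 0

After press 3 at (2,1):
1 1 0 0 0
0 1 0 1 1
1 0 1 1 0
0 0 0 1 0
0 0 1 1 0

After press 4 at (2,2):
1 1 0 0 0
0 1 1 1 1
1 1 0 0 0
0 0 1 1 0
0 0 1 1 0

After press 5 at (0,4):
1 1 0 1 1
0 1 1 1 0
1 1 0 0 0
0 0 1 1 0
0 0 1 1 0

After press 6 at (0,3):
1 1 1 0 0
0 1 1 0 0
1 1 0 0 0
0 0 1 1 0
0 0 1 1 0

After press 7 at (2,3):
1 1 1 0 0
0 1 1 1 0
1 1 1 1 1
0 0 1 0 0
0 0 1 1 0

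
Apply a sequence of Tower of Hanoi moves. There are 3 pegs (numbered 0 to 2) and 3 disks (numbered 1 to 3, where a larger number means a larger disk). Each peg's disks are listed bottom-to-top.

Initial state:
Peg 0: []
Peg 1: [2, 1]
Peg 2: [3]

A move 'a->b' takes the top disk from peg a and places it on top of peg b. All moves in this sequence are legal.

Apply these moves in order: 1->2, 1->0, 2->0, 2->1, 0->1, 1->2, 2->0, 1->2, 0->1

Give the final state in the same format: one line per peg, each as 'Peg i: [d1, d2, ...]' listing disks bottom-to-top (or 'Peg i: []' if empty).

Answer: Peg 0: [2]
Peg 1: [1]
Peg 2: [3]

Derivation:
After move 1 (1->2):
Peg 0: []
Peg 1: [2]
Peg 2: [3, 1]

After move 2 (1->0):
Peg 0: [2]
Peg 1: []
Peg 2: [3, 1]

After move 3 (2->0):
Peg 0: [2, 1]
Peg 1: []
Peg 2: [3]

After move 4 (2->1):
Peg 0: [2, 1]
Peg 1: [3]
Peg 2: []

After move 5 (0->1):
Peg 0: [2]
Peg 1: [3, 1]
Peg 2: []

After move 6 (1->2):
Peg 0: [2]
Peg 1: [3]
Peg 2: [1]

After move 7 (2->0):
Peg 0: [2, 1]
Peg 1: [3]
Peg 2: []

After move 8 (1->2):
Peg 0: [2, 1]
Peg 1: []
Peg 2: [3]

After move 9 (0->1):
Peg 0: [2]
Peg 1: [1]
Peg 2: [3]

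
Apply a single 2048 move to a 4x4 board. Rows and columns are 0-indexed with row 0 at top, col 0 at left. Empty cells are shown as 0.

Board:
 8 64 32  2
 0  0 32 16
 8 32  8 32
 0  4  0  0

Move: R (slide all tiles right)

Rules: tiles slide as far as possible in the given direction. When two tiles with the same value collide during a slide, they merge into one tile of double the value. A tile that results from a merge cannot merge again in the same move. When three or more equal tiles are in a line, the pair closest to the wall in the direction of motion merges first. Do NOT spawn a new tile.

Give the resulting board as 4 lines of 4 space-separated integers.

Slide right:
row 0: [8, 64, 32, 2] -> [8, 64, 32, 2]
row 1: [0, 0, 32, 16] -> [0, 0, 32, 16]
row 2: [8, 32, 8, 32] -> [8, 32, 8, 32]
row 3: [0, 4, 0, 0] -> [0, 0, 0, 4]

Answer:  8 64 32  2
 0  0 32 16
 8 32  8 32
 0  0  0  4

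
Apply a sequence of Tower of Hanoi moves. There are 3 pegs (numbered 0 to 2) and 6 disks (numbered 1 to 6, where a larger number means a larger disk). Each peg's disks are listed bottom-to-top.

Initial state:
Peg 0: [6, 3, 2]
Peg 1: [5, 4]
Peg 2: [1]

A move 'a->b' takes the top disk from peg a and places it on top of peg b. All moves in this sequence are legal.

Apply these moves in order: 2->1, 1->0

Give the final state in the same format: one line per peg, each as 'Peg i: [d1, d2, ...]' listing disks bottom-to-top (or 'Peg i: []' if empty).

After move 1 (2->1):
Peg 0: [6, 3, 2]
Peg 1: [5, 4, 1]
Peg 2: []

After move 2 (1->0):
Peg 0: [6, 3, 2, 1]
Peg 1: [5, 4]
Peg 2: []

Answer: Peg 0: [6, 3, 2, 1]
Peg 1: [5, 4]
Peg 2: []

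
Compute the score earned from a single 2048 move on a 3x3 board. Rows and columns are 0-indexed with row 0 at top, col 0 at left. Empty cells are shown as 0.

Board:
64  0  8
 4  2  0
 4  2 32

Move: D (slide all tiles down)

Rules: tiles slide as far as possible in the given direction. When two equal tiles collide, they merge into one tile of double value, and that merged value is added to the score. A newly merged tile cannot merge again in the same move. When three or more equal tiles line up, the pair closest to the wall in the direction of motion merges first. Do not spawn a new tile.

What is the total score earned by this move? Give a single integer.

Answer: 12

Derivation:
Slide down:
col 0: [64, 4, 4] -> [0, 64, 8]  score +8 (running 8)
col 1: [0, 2, 2] -> [0, 0, 4]  score +4 (running 12)
col 2: [8, 0, 32] -> [0, 8, 32]  score +0 (running 12)
Board after move:
 0  0  0
64  0  8
 8  4 32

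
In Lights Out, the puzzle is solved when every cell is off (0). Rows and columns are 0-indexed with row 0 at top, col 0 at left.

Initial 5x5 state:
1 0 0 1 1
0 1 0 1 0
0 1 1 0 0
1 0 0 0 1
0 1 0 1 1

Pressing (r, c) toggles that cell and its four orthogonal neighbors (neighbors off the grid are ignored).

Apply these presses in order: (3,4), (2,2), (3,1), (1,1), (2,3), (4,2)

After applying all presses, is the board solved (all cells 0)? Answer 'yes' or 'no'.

After press 1 at (3,4):
1 0 0 1 1
0 1 0 1 0
0 1 1 0 1
1 0 0 1 0
0 1 0 1 0

After press 2 at (2,2):
1 0 0 1 1
0 1 1 1 0
0 0 0 1 1
1 0 1 1 0
0 1 0 1 0

After press 3 at (3,1):
1 0 0 1 1
0 1 1 1 0
0 1 0 1 1
0 1 0 1 0
0 0 0 1 0

After press 4 at (1,1):
1 1 0 1 1
1 0 0 1 0
0 0 0 1 1
0 1 0 1 0
0 0 0 1 0

After press 5 at (2,3):
1 1 0 1 1
1 0 0 0 0
0 0 1 0 0
0 1 0 0 0
0 0 0 1 0

After press 6 at (4,2):
1 1 0 1 1
1 0 0 0 0
0 0 1 0 0
0 1 1 0 0
0 1 1 0 0

Lights still on: 10

Answer: no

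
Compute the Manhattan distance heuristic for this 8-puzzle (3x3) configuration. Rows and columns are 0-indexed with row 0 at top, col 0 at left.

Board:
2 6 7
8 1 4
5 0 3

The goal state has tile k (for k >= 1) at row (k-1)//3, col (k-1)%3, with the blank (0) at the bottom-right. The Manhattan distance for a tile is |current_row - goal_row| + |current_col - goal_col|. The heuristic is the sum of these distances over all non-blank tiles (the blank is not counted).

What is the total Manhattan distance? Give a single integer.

Tile 2: (0,0)->(0,1) = 1
Tile 6: (0,1)->(1,2) = 2
Tile 7: (0,2)->(2,0) = 4
Tile 8: (1,0)->(2,1) = 2
Tile 1: (1,1)->(0,0) = 2
Tile 4: (1,2)->(1,0) = 2
Tile 5: (2,0)->(1,1) = 2
Tile 3: (2,2)->(0,2) = 2
Sum: 1 + 2 + 4 + 2 + 2 + 2 + 2 + 2 = 17

Answer: 17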